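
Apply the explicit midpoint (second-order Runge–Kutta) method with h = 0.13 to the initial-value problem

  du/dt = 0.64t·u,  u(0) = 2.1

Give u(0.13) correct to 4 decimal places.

2.1114

Midpoint: k1 = f(t_n, u_n); k2 = f(t_n + h/2, u_n + (h/2)·k1); u_{n+1} = u_n + h·k2.
t=0.000000, u=2.100000:
  k1 = f(0.000000, 2.100000) = 0.000000
  k2 = f(0.065000, 2.100000) = 0.087360
  u ← 2.100000 + 0.13·0.087360 = 2.111357
u(0.13) ≈ 2.1114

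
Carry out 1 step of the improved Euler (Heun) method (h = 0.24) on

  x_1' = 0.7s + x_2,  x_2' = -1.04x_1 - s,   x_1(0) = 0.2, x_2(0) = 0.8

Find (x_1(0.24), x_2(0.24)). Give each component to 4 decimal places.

0.4062, 0.6973

Heun on (x_1,x_2): k1 = f(s_n, state_n); k2 = f(s_n + h, state_n + h·k1); state_{n+1} = state_n + (h/2)·(k1 + k2).
0.000000: (0.200000, 0.800000)
  k1 = (0.800000, -0.208000)
  predictor → (0.392000, 0.750080)
  k2 = (0.918080, -0.647680)
  → (0.406170, 0.697318)
(x_1(0.24), x_2(0.24)) ≈ (0.4062, 0.6973)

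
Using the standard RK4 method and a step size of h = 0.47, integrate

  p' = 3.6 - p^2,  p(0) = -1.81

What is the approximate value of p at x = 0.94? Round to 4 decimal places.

RK4: k1 = f(x_n, p_n); k2 = f(x_n + h/2, p_n + (h/2)·k1); k3 = f(x_n + h/2, p_n + (h/2)·k2); k4 = f(x_n + h, p_n + h·k3); p_{n+1} = p_n + (h/6)·(k1 + 2k2 + 2k3 + k4).
x=0.000000, p=-1.810000:
  k1 = f(0.000000, -1.810000) = 0.323900
  k2 = f(0.235000, -1.733884) = 0.593648
  k3 = f(0.235000, -1.670493) = 0.809454
  k4 = f(0.470000, -1.429557) = 1.556368
  p ← -1.810000 + (0.47/6)·(k1 + 2k2 + 2k3 + k4) = -1.442893
x=0.470000, p=-1.442893:
  k1 = f(0.470000, -1.442893) = 1.518060
  k2 = f(0.705000, -1.086149) = 2.420280
  k3 = f(0.705000, -0.874127) = 2.835902
  k4 = f(0.940000, -0.110019) = 3.587896
  p ← -1.442893 + (0.47/6)·(k1 + 2k2 + 2k3 + k4) = -0.219458
p(0.94) ≈ -0.2195

-0.2195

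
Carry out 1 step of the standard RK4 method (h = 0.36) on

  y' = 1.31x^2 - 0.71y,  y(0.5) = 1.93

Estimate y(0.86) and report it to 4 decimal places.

1.6960

RK4: k1 = f(x_n, y_n); k2 = f(x_n + h/2, y_n + (h/2)·k1); k3 = f(x_n + h/2, y_n + (h/2)·k2); k4 = f(x_n + h, y_n + h·k3); y_{n+1} = y_n + (h/6)·(k1 + 2k2 + 2k3 + k4).
x=0.500000, y=1.930000:
  k1 = f(0.500000, 1.930000) = -1.042800
  k2 = f(0.680000, 1.742296) = -0.631286
  k3 = f(0.680000, 1.816368) = -0.683878
  k4 = f(0.860000, 1.683804) = -0.226625
  y ← 1.930000 + (0.36/6)·(k1 + 2k2 + 2k3 + k4) = 1.696015
y(0.86) ≈ 1.6960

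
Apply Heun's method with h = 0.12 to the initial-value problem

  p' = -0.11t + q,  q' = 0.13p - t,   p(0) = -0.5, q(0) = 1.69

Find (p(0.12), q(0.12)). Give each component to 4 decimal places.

Heun on (p,q): k1 = f(t_n, state_n); k2 = f(t_n + h, state_n + h·k1); state_{n+1} = state_n + (h/2)·(k1 + k2).
0.000000: (-0.500000, 1.690000)
  k1 = (1.690000, -0.065000)
  predictor → (-0.297200, 1.682200)
  k2 = (1.669000, -0.158636)
  → (-0.298460, 1.676582)
(p(0.12), q(0.12)) ≈ (-0.2985, 1.6766)

-0.2985, 1.6766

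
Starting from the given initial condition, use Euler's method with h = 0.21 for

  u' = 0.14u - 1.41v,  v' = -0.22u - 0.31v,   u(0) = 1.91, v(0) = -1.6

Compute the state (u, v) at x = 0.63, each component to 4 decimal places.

3.5402, -1.6276

Euler on (u,v): u_{n+1} = u_n + h·u', v_{n+1} = v_n + h·v'.
0.000000: (1.910000, -1.600000); f=(2.523400, 0.075800) → (2.439914, -1.584082)
0.210000: (2.439914, -1.584082); f=(2.575144, -0.045716) → (2.980694, -1.593682)
0.420000: (2.980694, -1.593682); f=(2.664389, -0.161711) → (3.540216, -1.627642)
(u(0.63), v(0.63)) ≈ (3.5402, -1.6276)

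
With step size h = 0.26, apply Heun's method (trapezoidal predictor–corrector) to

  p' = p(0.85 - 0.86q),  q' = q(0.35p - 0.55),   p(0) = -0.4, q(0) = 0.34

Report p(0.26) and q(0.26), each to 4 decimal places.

Heun on (p,q): k1 = f(s_n, state_n); k2 = f(s_n + h, state_n + h·k1); state_{n+1} = state_n + (h/2)·(k1 + k2).
0.000000: (-0.400000, 0.340000)
  k1 = (-0.223040, -0.234600)
  predictor → (-0.457990, 0.279004)
  k2 = (-0.279400, -0.198176)
  → (-0.465317, 0.283739)
(p(0.26), q(0.26)) ≈ (-0.4653, 0.2837)

-0.4653, 0.2837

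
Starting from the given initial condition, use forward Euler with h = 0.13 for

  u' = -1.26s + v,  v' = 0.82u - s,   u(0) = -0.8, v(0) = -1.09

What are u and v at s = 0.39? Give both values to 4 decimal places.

-1.3264, -1.4453

Euler on (u,v): u_{n+1} = u_n + h·u', v_{n+1} = v_n + h·v'.
0.000000: (-0.800000, -1.090000); f=(-1.090000, -0.656000) → (-0.941700, -1.175280)
0.130000: (-0.941700, -1.175280); f=(-1.339080, -0.902194) → (-1.115780, -1.292565)
0.260000: (-1.115780, -1.292565); f=(-1.620165, -1.174940) → (-1.326402, -1.445307)
(u(0.39), v(0.39)) ≈ (-1.3264, -1.4453)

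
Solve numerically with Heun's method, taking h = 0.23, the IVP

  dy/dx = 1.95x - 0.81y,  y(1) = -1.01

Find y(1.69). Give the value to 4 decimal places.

Heun: k1 = f(x_n, y_n); k2 = f(x_n + h, y_n + h·k1); y_{n+1} = y_n + (h/2)·(k1 + k2).
x=1.000000, y=-1.010000:
  k1 = f(1.000000, -1.010000) = 2.768100
  k2 = f(1.230000, -0.373337) = 2.700903
  y ← -1.010000 + (0.23/2)·(2.768100 + 2.700903) = -0.381065
x=1.230000, y=-0.381065:
  k1 = f(1.230000, -0.381065) = 2.707162
  k2 = f(1.460000, 0.241583) = 2.651318
  y ← -0.381065 + (0.23/2)·(2.707162 + 2.651318) = 0.235161
x=1.460000, y=0.235161:
  k1 = f(1.460000, 0.235161) = 2.656520
  k2 = f(1.690000, 0.846160) = 2.610110
  y ← 0.235161 + (0.23/2)·(2.656520 + 2.610110) = 0.840823
y(1.69) ≈ 0.8408

0.8408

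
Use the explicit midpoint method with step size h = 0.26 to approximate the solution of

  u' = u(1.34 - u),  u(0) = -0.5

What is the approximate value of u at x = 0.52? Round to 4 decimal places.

Midpoint: k1 = f(x_n, u_n); k2 = f(x_n + h/2, u_n + (h/2)·k1); u_{n+1} = u_n + h·k2.
x=0.000000, u=-0.500000:
  k1 = f(0.000000, -0.500000) = -0.920000
  k2 = f(0.130000, -0.619600) = -1.214168
  u ← -0.500000 + 0.26·(-1.214168) = -0.815684
x=0.260000, u=-0.815684:
  k1 = f(0.260000, -0.815684) = -1.758356
  k2 = f(0.390000, -1.044270) = -2.489822
  u ← -0.815684 + 0.26·(-2.489822) = -1.463037
u(0.52) ≈ -1.4630

-1.4630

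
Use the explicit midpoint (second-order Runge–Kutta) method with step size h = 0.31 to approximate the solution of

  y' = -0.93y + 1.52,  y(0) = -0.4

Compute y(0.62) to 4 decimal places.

Midpoint: k1 = f(s_n, y_n); k2 = f(s_n + h/2, y_n + (h/2)·k1); y_{n+1} = y_n + h·k2.
s=0.000000, y=-0.400000:
  k1 = f(0.000000, -0.400000) = 1.892000
  k2 = f(0.155000, -0.106740) = 1.619268
  y ← -0.400000 + 0.31·1.619268 = 0.101973
s=0.310000, y=0.101973:
  k1 = f(0.310000, 0.101973) = 1.425165
  k2 = f(0.465000, 0.322874) = 1.219727
  y ← 0.101973 + 0.31·1.219727 = 0.480089
y(0.62) ≈ 0.4801

0.4801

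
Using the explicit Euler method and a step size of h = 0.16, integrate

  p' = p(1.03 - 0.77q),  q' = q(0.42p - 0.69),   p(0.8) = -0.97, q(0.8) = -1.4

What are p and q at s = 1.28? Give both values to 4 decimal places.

Euler on (p,q): p_{n+1} = p_n + h·p', q_{n+1} = q_n + h·q'.
0.800000: (-0.970000, -1.400000); f=(-2.044760, 1.536360) → (-1.297162, -1.154182)
0.960000: (-1.297162, -1.154182); f=(-2.488890, 1.425194) → (-1.695384, -0.926151)
1.120000: (-1.695384, -0.926151); f=(-2.955286, 1.298521) → (-2.168230, -0.718388)
(p(1.28), q(1.28)) ≈ (-2.1682, -0.7184)

-2.1682, -0.7184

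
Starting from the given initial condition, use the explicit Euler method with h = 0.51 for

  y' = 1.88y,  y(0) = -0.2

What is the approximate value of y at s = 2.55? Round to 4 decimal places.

Euler: y_{n+1} = y_n + h·f(s_n, y_n).
s=0.000000, y=-0.200000: f=-0.376000 → y ← -0.200000 + 0.51·(-0.376000) = -0.391760
s=0.510000, y=-0.391760: f=-0.736509 → y ← -0.391760 + 0.51·(-0.736509) = -0.767379
s=1.020000, y=-0.767379: f=-1.442673 → y ← -0.767379 + 0.51·(-1.442673) = -1.503143
s=1.530000, y=-1.503143: f=-2.825909 → y ← -1.503143 + 0.51·(-2.825909) = -2.944356
s=2.040000, y=-2.944356: f=-5.535390 → y ← -2.944356 + 0.51·(-5.535390) = -5.767405
y(2.55) ≈ -5.7674

-5.7674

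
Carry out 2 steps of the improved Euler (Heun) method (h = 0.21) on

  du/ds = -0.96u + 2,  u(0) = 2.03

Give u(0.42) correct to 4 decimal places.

Heun: k1 = f(s_n, u_n); k2 = f(s_n + h, u_n + h·k1); u_{n+1} = u_n + (h/2)·(k1 + k2).
s=0.000000, u=2.030000:
  k1 = f(0.000000, 2.030000) = 0.051200
  k2 = f(0.210000, 2.040752) = 0.040878
  u ← 2.030000 + (0.21/2)·(0.051200 + 0.040878) = 2.039668
s=0.210000, u=2.039668:
  k1 = f(0.210000, 2.039668) = 0.041919
  k2 = f(0.420000, 2.048471) = 0.033468
  u ← 2.039668 + (0.21/2)·(0.041919 + 0.033468) = 2.047584
u(0.42) ≈ 2.0476

2.0476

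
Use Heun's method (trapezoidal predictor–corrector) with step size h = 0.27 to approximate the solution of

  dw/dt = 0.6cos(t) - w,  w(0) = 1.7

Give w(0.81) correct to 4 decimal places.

Heun: k1 = f(t_n, w_n); k2 = f(t_n + h, w_n + h·k1); w_{n+1} = w_n + (h/2)·(k1 + k2).
t=0.000000, w=1.700000:
  k1 = f(0.000000, 1.700000) = -1.100000
  k2 = f(0.270000, 1.403000) = -0.824737
  w ← 1.700000 + (0.27/2)·(-1.100000 + (-0.824737)) = 1.440160
t=0.270000, w=1.440160:
  k1 = f(0.270000, 1.440160) = -0.861898
  k2 = f(0.540000, 1.207448) = -0.692823
  w ← 1.440160 + (0.27/2)·(-0.861898 + (-0.692823)) = 1.230273
t=0.540000, w=1.230273:
  k1 = f(0.540000, 1.230273) = -0.715648
  k2 = f(0.810000, 1.037048) = -0.623349
  w ← 1.230273 + (0.27/2)·(-0.715648 + (-0.623349)) = 1.049509
w(0.81) ≈ 1.0495

1.0495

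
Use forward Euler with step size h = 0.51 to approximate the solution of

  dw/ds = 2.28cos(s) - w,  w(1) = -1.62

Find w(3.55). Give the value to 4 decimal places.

Euler: w_{n+1} = w_n + h·f(s_n, w_n).
s=1.000000, w=-1.620000: f=2.851889 → w ← -1.620000 + 0.51·2.851889 = -0.165536
s=1.510000, w=-0.165536: f=0.304067 → w ← -0.165536 + 0.51·0.304067 = -0.010462
s=2.020000, w=-0.010462: f=-0.979624 → w ← -0.010462 + 0.51·(-0.979624) = -0.510071
s=2.530000, w=-0.510071: f=-1.356644 → w ← -0.510071 + 0.51·(-1.356644) = -1.201959
s=3.040000, w=-1.201959: f=-1.066285 → w ← -1.201959 + 0.51·(-1.066285) = -1.745764
w(3.55) ≈ -1.7458

-1.7458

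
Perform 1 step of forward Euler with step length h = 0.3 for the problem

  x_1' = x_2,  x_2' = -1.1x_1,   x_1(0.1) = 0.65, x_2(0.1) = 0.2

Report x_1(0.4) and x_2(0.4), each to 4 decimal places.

Euler on (x_1,x_2): x_1_{n+1} = x_1_n + h·x_1', x_2_{n+1} = x_2_n + h·x_2'.
0.100000: (0.650000, 0.200000); f=(0.200000, -0.715000) → (0.710000, -0.014500)
(x_1(0.4), x_2(0.4)) ≈ (0.7100, -0.0145)

0.7100, -0.0145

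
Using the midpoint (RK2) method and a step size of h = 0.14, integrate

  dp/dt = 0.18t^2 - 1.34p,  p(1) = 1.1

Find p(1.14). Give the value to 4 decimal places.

0.9395

Midpoint: k1 = f(t_n, p_n); k2 = f(t_n + h/2, p_n + (h/2)·k1); p_{n+1} = p_n + h·k2.
t=1.000000, p=1.100000:
  k1 = f(1.000000, 1.100000) = -1.294000
  k2 = f(1.070000, 1.009420) = -1.146541
  p ← 1.100000 + 0.14·(-1.146541) = 0.939484
p(1.14) ≈ 0.9395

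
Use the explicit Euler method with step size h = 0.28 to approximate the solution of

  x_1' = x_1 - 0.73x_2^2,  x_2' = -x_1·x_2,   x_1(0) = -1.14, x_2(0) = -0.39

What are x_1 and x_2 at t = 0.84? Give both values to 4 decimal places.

Euler on (x_1,x_2): x_1_{n+1} = x_1_n + h·x_1', x_2_{n+1} = x_2_n + h·x_2'.
0.000000: (-1.140000, -0.390000); f=(-1.251033, -0.444600) → (-1.490289, -0.514488)
0.280000: (-1.490289, -0.514488); f=(-1.683519, -0.766736) → (-1.961674, -0.729174)
0.560000: (-1.961674, -0.729174); f=(-2.349812, -1.430402) → (-2.619622, -1.129687)
(x_1(0.84), x_2(0.84)) ≈ (-2.6196, -1.1297)

-2.6196, -1.1297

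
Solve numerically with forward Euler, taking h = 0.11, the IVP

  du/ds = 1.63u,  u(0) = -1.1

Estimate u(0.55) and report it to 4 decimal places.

Euler: u_{n+1} = u_n + h·f(s_n, u_n).
s=0.000000, u=-1.100000: f=-1.793000 → u ← -1.100000 + 0.11·(-1.793000) = -1.297230
s=0.110000, u=-1.297230: f=-2.114485 → u ← -1.297230 + 0.11·(-2.114485) = -1.529823
s=0.220000, u=-1.529823: f=-2.493612 → u ← -1.529823 + 0.11·(-2.493612) = -1.804121
s=0.330000, u=-1.804121: f=-2.940717 → u ← -1.804121 + 0.11·(-2.940717) = -2.127599
s=0.440000, u=-2.127599: f=-3.467987 → u ← -2.127599 + 0.11·(-3.467987) = -2.509078
u(0.55) ≈ -2.5091

-2.5091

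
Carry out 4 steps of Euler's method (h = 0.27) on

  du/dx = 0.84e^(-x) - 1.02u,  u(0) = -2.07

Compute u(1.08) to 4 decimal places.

Euler: u_{n+1} = u_n + h·f(x_n, u_n).
x=0.000000, u=-2.070000: f=2.951400 → u ← -2.070000 + 0.27·2.951400 = -1.273122
x=0.270000, u=-1.273122: f=1.939823 → u ← -1.273122 + 0.27·1.939823 = -0.749370
x=0.540000, u=-0.749370: f=1.253866 → u ← -0.749370 + 0.27·1.253866 = -0.410826
x=0.810000, u=-0.410826: f=0.792723 → u ← -0.410826 + 0.27·0.792723 = -0.196791
u(1.08) ≈ -0.1968

-0.1968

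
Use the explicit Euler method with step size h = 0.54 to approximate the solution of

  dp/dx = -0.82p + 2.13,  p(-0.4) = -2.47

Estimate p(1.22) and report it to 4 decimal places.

1.7209

Euler: p_{n+1} = p_n + h·f(x_n, p_n).
x=-0.400000, p=-2.470000: f=4.155400 → p ← -2.470000 + 0.54·4.155400 = -0.226084
x=0.140000, p=-0.226084: f=2.315389 → p ← -0.226084 + 0.54·2.315389 = 1.024226
x=0.680000, p=1.024226: f=1.290135 → p ← 1.024226 + 0.54·1.290135 = 1.720899
p(1.22) ≈ 1.7209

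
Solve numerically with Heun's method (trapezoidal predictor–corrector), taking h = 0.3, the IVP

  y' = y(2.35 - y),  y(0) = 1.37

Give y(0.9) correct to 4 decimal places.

2.1390

Heun: k1 = f(s_n, y_n); k2 = f(s_n + h, y_n + h·k1); y_{n+1} = y_n + (h/2)·(k1 + k2).
s=0.000000, y=1.370000:
  k1 = f(0.000000, 1.370000) = 1.342600
  k2 = f(0.300000, 1.772780) = 1.023284
  y ← 1.370000 + (0.3/2)·(1.342600 + 1.023284) = 1.724883
s=0.300000, y=1.724883:
  k1 = f(0.300000, 1.724883) = 1.078254
  k2 = f(0.600000, 2.048359) = 0.617869
  y ← 1.724883 + (0.3/2)·(1.078254 + 0.617869) = 1.979301
s=0.600000, y=1.979301:
  k1 = f(0.600000, 1.979301) = 0.733725
  k2 = f(0.900000, 2.199419) = 0.331192
  y ← 1.979301 + (0.3/2)·(0.733725 + 0.331192) = 2.139039
y(0.9) ≈ 2.1390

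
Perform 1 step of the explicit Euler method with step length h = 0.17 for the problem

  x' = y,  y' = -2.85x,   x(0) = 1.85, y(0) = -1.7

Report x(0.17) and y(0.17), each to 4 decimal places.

Euler on (x,y): x_{n+1} = x_n + h·x', y_{n+1} = y_n + h·y'.
0.000000: (1.850000, -1.700000); f=(-1.700000, -5.272500) → (1.561000, -2.596325)
(x(0.17), y(0.17)) ≈ (1.5610, -2.5963)

1.5610, -2.5963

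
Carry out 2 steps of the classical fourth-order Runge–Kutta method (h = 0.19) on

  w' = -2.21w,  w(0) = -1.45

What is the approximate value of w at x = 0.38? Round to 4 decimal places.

RK4: k1 = f(x_n, w_n); k2 = f(x_n + h/2, w_n + (h/2)·k1); k3 = f(x_n + h/2, w_n + (h/2)·k2); k4 = f(x_n + h, w_n + h·k3); w_{n+1} = w_n + (h/6)·(k1 + 2k2 + 2k3 + k4).
x=0.000000, w=-1.450000:
  k1 = f(0.000000, -1.450000) = 3.204500
  k2 = f(0.095000, -1.145572) = 2.531715
  k3 = f(0.095000, -1.209487) = 2.672966
  k4 = f(0.190000, -0.942136) = 2.082121
  w ← -1.450000 + (0.19/6)·(k1 + 2k2 + 2k3 + k4) = -0.952960
x=0.190000, w=-0.952960:
  k1 = f(0.190000, -0.952960) = 2.106043
  k2 = f(0.285000, -0.752886) = 1.663879
  k3 = f(0.285000, -0.794892) = 1.756711
  k4 = f(0.380000, -0.619185) = 1.368400
  w ← -0.952960 + (0.19/6)·(k1 + 2k2 + 2k3 + k4) = -0.626299
w(0.38) ≈ -0.6263

-0.6263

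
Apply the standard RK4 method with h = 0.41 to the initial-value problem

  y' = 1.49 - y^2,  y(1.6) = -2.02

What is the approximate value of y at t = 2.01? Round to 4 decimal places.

RK4: k1 = f(t_n, y_n); k2 = f(t_n + h/2, y_n + (h/2)·k1); k3 = f(t_n + h/2, y_n + (h/2)·k2); k4 = f(t_n + h, y_n + h·k3); y_{n+1} = y_n + (h/6)·(k1 + 2k2 + 2k3 + k4).
t=1.600000, y=-2.020000:
  k1 = f(1.600000, -2.020000) = -2.590400
  k2 = f(1.805000, -2.551032) = -5.017764
  k3 = f(1.805000, -3.048642) = -7.804216
  k4 = f(2.010000, -5.219729) = -25.755566
  y ← -2.020000 + (0.41/6)·(k1 + 2k2 + 2k3 + k4) = -5.709312
y(2.01) ≈ -5.7093

-5.7093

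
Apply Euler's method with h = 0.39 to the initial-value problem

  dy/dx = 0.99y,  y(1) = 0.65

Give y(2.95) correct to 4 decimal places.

3.3257

Euler: y_{n+1} = y_n + h·f(x_n, y_n).
x=1.000000, y=0.650000: f=0.643500 → y ← 0.650000 + 0.39·0.643500 = 0.900965
x=1.390000, y=0.900965: f=0.891955 → y ← 0.900965 + 0.39·0.891955 = 1.248828
x=1.780000, y=1.248828: f=1.236339 → y ← 1.248828 + 0.39·1.236339 = 1.731000
x=2.170000, y=1.731000: f=1.713690 → y ← 1.731000 + 0.39·1.713690 = 2.399339
x=2.560000, y=2.399339: f=2.375346 → y ← 2.399339 + 0.39·2.375346 = 3.325724
y(2.95) ≈ 3.3257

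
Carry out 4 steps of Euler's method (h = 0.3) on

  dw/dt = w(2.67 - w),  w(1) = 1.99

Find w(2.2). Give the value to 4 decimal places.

Euler: w_{n+1} = w_n + h·f(t_n, w_n).
t=1.000000, w=1.990000: f=1.353200 → w ← 1.990000 + 0.3·1.353200 = 2.395960
t=1.300000, w=2.395960: f=0.656589 → w ← 2.395960 + 0.3·0.656589 = 2.592937
t=1.600000, w=2.592937: f=0.199820 → w ← 2.592937 + 0.3·0.199820 = 2.652883
t=1.900000, w=2.652883: f=0.045410 → w ← 2.652883 + 0.3·0.045410 = 2.666506
w(2.2) ≈ 2.6665

2.6665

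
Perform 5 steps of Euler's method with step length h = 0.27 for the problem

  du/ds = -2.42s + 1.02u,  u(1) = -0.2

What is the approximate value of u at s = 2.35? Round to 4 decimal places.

-8.6296

Euler: u_{n+1} = u_n + h·f(s_n, u_n).
s=1.000000, u=-0.200000: f=-2.624000 → u ← -0.200000 + 0.27·(-2.624000) = -0.908480
s=1.270000, u=-0.908480: f=-4.000050 → u ← -0.908480 + 0.27·(-4.000050) = -1.988493
s=1.540000, u=-1.988493: f=-5.755063 → u ← -1.988493 + 0.27·(-5.755063) = -3.542360
s=1.810000, u=-3.542360: f=-7.993408 → u ← -3.542360 + 0.27·(-7.993408) = -5.700581
s=2.080000, u=-5.700581: f=-10.848192 → u ← -5.700581 + 0.27·(-10.848192) = -8.629592
u(2.35) ≈ -8.6296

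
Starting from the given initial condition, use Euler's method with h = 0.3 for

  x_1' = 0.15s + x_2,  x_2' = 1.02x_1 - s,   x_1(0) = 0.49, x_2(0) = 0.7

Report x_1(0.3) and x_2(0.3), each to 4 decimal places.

Euler on (x_1,x_2): x_1_{n+1} = x_1_n + h·x_1', x_2_{n+1} = x_2_n + h·x_2'.
0.000000: (0.490000, 0.700000); f=(0.700000, 0.499800) → (0.700000, 0.849940)
(x_1(0.3), x_2(0.3)) ≈ (0.7000, 0.8499)

0.7000, 0.8499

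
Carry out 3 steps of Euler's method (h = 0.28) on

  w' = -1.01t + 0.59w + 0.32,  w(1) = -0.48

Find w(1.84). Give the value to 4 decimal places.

-1.6906

Euler: w_{n+1} = w_n + h·f(t_n, w_n).
t=1.000000, w=-0.480000: f=-0.973200 → w ← -0.480000 + 0.28·(-0.973200) = -0.752496
t=1.280000, w=-0.752496: f=-1.416773 → w ← -0.752496 + 0.28·(-1.416773) = -1.149192
t=1.560000, w=-1.149192: f=-1.933623 → w ← -1.149192 + 0.28·(-1.933623) = -1.690607
w(1.84) ≈ -1.6906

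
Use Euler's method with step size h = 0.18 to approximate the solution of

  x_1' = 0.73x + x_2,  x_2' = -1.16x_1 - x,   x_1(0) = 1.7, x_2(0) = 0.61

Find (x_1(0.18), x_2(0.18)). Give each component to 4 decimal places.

1.8098, 0.2550

Euler on (x_1,x_2): x_1_{n+1} = x_1_n + h·x_1', x_2_{n+1} = x_2_n + h·x_2'.
0.000000: (1.700000, 0.610000); f=(0.610000, -1.972000) → (1.809800, 0.255040)
(x_1(0.18), x_2(0.18)) ≈ (1.8098, 0.2550)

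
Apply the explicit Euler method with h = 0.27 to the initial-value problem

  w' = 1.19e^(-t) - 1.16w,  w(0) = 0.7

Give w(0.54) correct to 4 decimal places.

0.7961

Euler: w_{n+1} = w_n + h·f(t_n, w_n).
t=0.000000, w=0.700000: f=0.378000 → w ← 0.700000 + 0.27·0.378000 = 0.802060
t=0.270000, w=0.802060: f=-0.021968 → w ← 0.802060 + 0.27·(-0.021968) = 0.796129
w(0.54) ≈ 0.7961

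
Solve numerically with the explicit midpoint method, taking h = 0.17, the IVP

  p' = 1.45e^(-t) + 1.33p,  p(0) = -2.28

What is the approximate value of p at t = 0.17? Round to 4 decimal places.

Midpoint: k1 = f(t_n, p_n); k2 = f(t_n + h/2, p_n + (h/2)·k1); p_{n+1} = p_n + h·k2.
t=0.000000, p=-2.280000:
  k1 = f(0.000000, -2.280000) = -1.582400
  k2 = f(0.085000, -2.414504) = -1.879448
  p ← -2.280000 + 0.17·(-1.879448) = -2.599506
p(0.17) ≈ -2.5995

-2.5995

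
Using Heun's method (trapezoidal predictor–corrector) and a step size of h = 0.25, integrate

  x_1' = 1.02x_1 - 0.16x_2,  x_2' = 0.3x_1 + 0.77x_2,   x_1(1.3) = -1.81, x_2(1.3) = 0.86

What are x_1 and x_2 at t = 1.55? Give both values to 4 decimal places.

Heun on (x_1,x_2): k1 = f(t_n, state_n); k2 = f(t_n + h, state_n + h·k1); state_{n+1} = state_n + (h/2)·(k1 + k2).
1.300000: (-1.810000, 0.860000)
  k1 = (-1.983800, 0.119200)
  predictor → (-2.305950, 0.889800)
  k2 = (-2.494437, -0.006639)
  → (-2.369780, 0.874070)
(x_1(1.55), x_2(1.55)) ≈ (-2.3698, 0.8741)

-2.3698, 0.8741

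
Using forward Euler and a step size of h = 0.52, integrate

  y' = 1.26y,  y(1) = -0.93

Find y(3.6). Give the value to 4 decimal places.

-11.5541

Euler: y_{n+1} = y_n + h·f(x_n, y_n).
x=1.000000, y=-0.930000: f=-1.171800 → y ← -0.930000 + 0.52·(-1.171800) = -1.539336
x=1.520000, y=-1.539336: f=-1.939563 → y ← -1.539336 + 0.52·(-1.939563) = -2.547909
x=2.040000, y=-2.547909: f=-3.210365 → y ← -2.547909 + 0.52·(-3.210365) = -4.217299
x=2.560000, y=-4.217299: f=-5.313797 → y ← -4.217299 + 0.52·(-5.313797) = -6.980473
x=3.080000, y=-6.980473: f=-8.795396 → y ← -6.980473 + 0.52·(-8.795396) = -11.554079
y(3.6) ≈ -11.5541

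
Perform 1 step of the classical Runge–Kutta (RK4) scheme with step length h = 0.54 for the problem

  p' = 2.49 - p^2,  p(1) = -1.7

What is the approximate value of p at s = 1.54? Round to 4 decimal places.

RK4: k1 = f(s_n, p_n); k2 = f(s_n + h/2, p_n + (h/2)·k1); k3 = f(s_n + h/2, p_n + (h/2)·k2); k4 = f(s_n + h, p_n + h·k3); p_{n+1} = p_n + (h/6)·(k1 + 2k2 + 2k3 + k4).
s=1.000000, p=-1.700000:
  k1 = f(1.000000, -1.700000) = -0.400000
  k2 = f(1.270000, -1.808000) = -0.778864
  k3 = f(1.270000, -1.910293) = -1.159220
  k4 = f(1.540000, -2.325979) = -2.920178
  p ← -1.700000 + (0.54/6)·(k1 + 2k2 + 2k3 + k4) = -2.347671
p(1.54) ≈ -2.3477

-2.3477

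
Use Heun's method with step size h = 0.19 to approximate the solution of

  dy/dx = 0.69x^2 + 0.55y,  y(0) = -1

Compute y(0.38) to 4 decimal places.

Heun: k1 = f(x_n, y_n); k2 = f(x_n + h, y_n + h·k1); y_{n+1} = y_n + (h/2)·(k1 + k2).
x=0.000000, y=-1.000000:
  k1 = f(0.000000, -1.000000) = -0.550000
  k2 = f(0.190000, -1.104500) = -0.582566
  y ← -1.000000 + (0.19/2)·(-0.550000 + (-0.582566)) = -1.107594
x=0.190000, y=-1.107594:
  k1 = f(0.190000, -1.107594) = -0.584268
  k2 = f(0.380000, -1.218605) = -0.570597
  y ← -1.107594 + (0.19/2)·(-0.584268 + (-0.570597)) = -1.217306
y(0.38) ≈ -1.2173

-1.2173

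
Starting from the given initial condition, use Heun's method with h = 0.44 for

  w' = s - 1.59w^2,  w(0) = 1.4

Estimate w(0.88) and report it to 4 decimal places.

0.7676

Heun: k1 = f(s_n, w_n); k2 = f(s_n + h, w_n + h·k1); w_{n+1} = w_n + (h/2)·(k1 + k2).
s=0.000000, w=1.400000:
  k1 = f(0.000000, 1.400000) = -3.116400
  k2 = f(0.440000, 0.028784) = 0.438683
  w ← 1.400000 + (0.44/2)·(-3.116400 + 0.438683) = 0.810902
s=0.440000, w=0.810902:
  k1 = f(0.440000, 0.810902) = -0.605524
  k2 = f(0.880000, 0.544472) = 0.408646
  w ← 0.810902 + (0.44/2)·(-0.605524 + 0.408646) = 0.767589
w(0.88) ≈ 0.7676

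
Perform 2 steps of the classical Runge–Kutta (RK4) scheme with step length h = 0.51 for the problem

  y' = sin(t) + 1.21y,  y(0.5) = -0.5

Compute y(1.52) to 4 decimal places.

-0.1977

RK4: k1 = f(t_n, y_n); k2 = f(t_n + h/2, y_n + (h/2)·k1); k3 = f(t_n + h/2, y_n + (h/2)·k2); k4 = f(t_n + h, y_n + h·k3); y_{n+1} = y_n + (h/6)·(k1 + 2k2 + 2k3 + k4).
t=0.500000, y=-0.500000:
  k1 = f(0.500000, -0.500000) = -0.125574
  k2 = f(0.755000, -0.532021) = 0.041543
  k3 = f(0.755000, -0.489407) = 0.093107
  k4 = f(1.010000, -0.452516) = 0.299288
  y ← -0.500000 + (0.51/6)·(k1 + 2k2 + 2k3 + k4) = -0.462344
t=1.010000, y=-0.462344:
  k1 = f(1.010000, -0.462344) = 0.287396
  k2 = f(1.265000, -0.389058) = 0.482847
  k3 = f(1.265000, -0.339218) = 0.543154
  k4 = f(1.520000, -0.185336) = 0.774454
  y ← -0.462344 + (0.51/6)·(k1 + 2k2 + 2k3 + k4) = -0.197667
y(1.52) ≈ -0.1977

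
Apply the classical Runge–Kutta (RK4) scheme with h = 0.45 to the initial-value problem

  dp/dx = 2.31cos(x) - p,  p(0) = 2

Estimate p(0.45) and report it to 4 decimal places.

RK4: k1 = f(x_n, p_n); k2 = f(x_n + h/2, p_n + (h/2)·k1); k3 = f(x_n + h/2, p_n + (h/2)·k2); k4 = f(x_n + h, p_n + h·k3); p_{n+1} = p_n + (h/6)·(k1 + 2k2 + 2k3 + k4).
x=0.000000, p=2.000000:
  k1 = f(0.000000, 2.000000) = 0.310000
  k2 = f(0.225000, 2.069750) = 0.182024
  k3 = f(0.225000, 2.040955) = 0.210819
  k4 = f(0.450000, 2.094869) = -0.014836
  p ← 2.000000 + (0.45/6)·(k1 + 2k2 + 2k3 + k4) = 2.081064
p(0.45) ≈ 2.0811

2.0811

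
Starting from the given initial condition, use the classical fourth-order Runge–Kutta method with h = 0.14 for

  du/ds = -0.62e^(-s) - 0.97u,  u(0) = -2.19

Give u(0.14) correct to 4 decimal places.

RK4: k1 = f(s_n, u_n); k2 = f(s_n + h/2, u_n + (h/2)·k1); k3 = f(s_n + h/2, u_n + (h/2)·k2); k4 = f(s_n + h, u_n + h·k3); u_{n+1} = u_n + (h/6)·(k1 + 2k2 + 2k3 + k4).
s=0.000000, u=-2.190000:
  k1 = f(0.000000, -2.190000) = 1.504300
  k2 = f(0.070000, -2.084699) = 1.444074
  k3 = f(0.070000, -2.088915) = 1.448163
  k4 = f(0.140000, -1.987257) = 1.388637
  u ← -2.190000 + (0.14/6)·(k1 + 2k2 + 2k3 + k4) = -1.987527
u(0.14) ≈ -1.9875

-1.9875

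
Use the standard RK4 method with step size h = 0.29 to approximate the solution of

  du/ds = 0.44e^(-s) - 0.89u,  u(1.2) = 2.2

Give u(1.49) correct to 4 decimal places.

1.7288

RK4: k1 = f(s_n, u_n); k2 = f(s_n + h/2, u_n + (h/2)·k1); k3 = f(s_n + h/2, u_n + (h/2)·k2); k4 = f(s_n + h, u_n + h·k3); u_{n+1} = u_n + (h/6)·(k1 + 2k2 + 2k3 + k4).
s=1.200000, u=2.200000:
  k1 = f(1.200000, 2.200000) = -1.825475
  k2 = f(1.345000, 1.935306) = -1.607785
  k3 = f(1.345000, 1.966871) = -1.635878
  k4 = f(1.490000, 1.725595) = -1.436616
  u ← 2.200000 + (0.29/6)·(k1 + 2k2 + 2k3 + k4) = 1.728778
u(1.49) ≈ 1.7288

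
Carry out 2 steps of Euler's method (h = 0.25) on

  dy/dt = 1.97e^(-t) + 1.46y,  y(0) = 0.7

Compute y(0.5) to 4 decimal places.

2.3601

Euler: y_{n+1} = y_n + h·f(t_n, y_n).
t=0.000000, y=0.700000: f=2.992000 → y ← 0.700000 + 0.25·2.992000 = 1.448000
t=0.250000, y=1.448000: f=3.648318 → y ← 1.448000 + 0.25·3.648318 = 2.360079
y(0.5) ≈ 2.3601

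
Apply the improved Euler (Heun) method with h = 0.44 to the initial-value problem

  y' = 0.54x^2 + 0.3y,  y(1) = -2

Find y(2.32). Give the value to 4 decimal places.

-0.5613

Heun: k1 = f(x_n, y_n); k2 = f(x_n + h, y_n + h·k1); y_{n+1} = y_n + (h/2)·(k1 + k2).
x=1.000000, y=-2.000000:
  k1 = f(1.000000, -2.000000) = -0.060000
  k2 = f(1.440000, -2.026400) = 0.511824
  y ← -2.000000 + (0.44/2)·(-0.060000 + 0.511824) = -1.900599
x=1.440000, y=-1.900599:
  k1 = f(1.440000, -1.900599) = 0.549564
  k2 = f(1.880000, -1.658790) = 1.410939
  y ← -1.900599 + (0.44/2)·(0.549564 + 1.410939) = -1.469288
x=1.880000, y=-1.469288:
  k1 = f(1.880000, -1.469288) = 1.467790
  k2 = f(2.320000, -0.823461) = 2.659458
  y ← -1.469288 + (0.44/2)·(1.467790 + 2.659458) = -0.561294
y(2.32) ≈ -0.5613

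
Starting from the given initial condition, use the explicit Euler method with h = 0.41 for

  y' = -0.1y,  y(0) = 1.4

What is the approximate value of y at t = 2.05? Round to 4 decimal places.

1.1356

Euler: y_{n+1} = y_n + h·f(t_n, y_n).
t=0.000000, y=1.400000: f=-0.140000 → y ← 1.400000 + 0.41·(-0.140000) = 1.342600
t=0.410000, y=1.342600: f=-0.134260 → y ← 1.342600 + 0.41·(-0.134260) = 1.287553
t=0.820000, y=1.287553: f=-0.128755 → y ← 1.287553 + 0.41·(-0.128755) = 1.234764
t=1.230000, y=1.234764: f=-0.123476 → y ← 1.234764 + 0.41·(-0.123476) = 1.184138
t=1.640000, y=1.184138: f=-0.118414 → y ← 1.184138 + 0.41·(-0.118414) = 1.135589
y(2.05) ≈ 1.1356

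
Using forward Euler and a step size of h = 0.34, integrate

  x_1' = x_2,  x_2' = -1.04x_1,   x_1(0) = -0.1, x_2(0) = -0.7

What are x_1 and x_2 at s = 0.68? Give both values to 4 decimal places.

Euler on (x_1,x_2): x_1_{n+1} = x_1_n + h·x_1', x_2_{n+1} = x_2_n + h·x_2'.
0.000000: (-0.100000, -0.700000); f=(-0.700000, 0.104000) → (-0.338000, -0.664640)
0.340000: (-0.338000, -0.664640); f=(-0.664640, 0.351520) → (-0.563978, -0.545123)
(x_1(0.68), x_2(0.68)) ≈ (-0.5640, -0.5451)

-0.5640, -0.5451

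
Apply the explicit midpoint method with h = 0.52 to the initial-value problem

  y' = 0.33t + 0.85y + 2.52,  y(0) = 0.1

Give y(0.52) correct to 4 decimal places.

Midpoint: k1 = f(t_n, y_n); k2 = f(t_n + h/2, y_n + (h/2)·k1); y_{n+1} = y_n + h·k2.
t=0.000000, y=0.100000:
  k1 = f(0.000000, 0.100000) = 2.605000
  k2 = f(0.260000, 0.777300) = 3.266505
  y ← 0.100000 + 0.52·3.266505 = 1.798583
y(0.52) ≈ 1.7986

1.7986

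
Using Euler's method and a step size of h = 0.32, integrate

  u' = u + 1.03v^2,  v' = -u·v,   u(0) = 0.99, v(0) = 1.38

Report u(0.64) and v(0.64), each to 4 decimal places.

Euler on (u,v): u_{n+1} = u_n + h·u', v_{n+1} = v_n + h·v'.
0.000000: (0.990000, 1.380000); f=(2.951532, -1.366200) → (1.934490, 0.942816)
0.320000: (1.934490, 0.942816); f=(2.850059, -1.823868) → (2.846509, 0.359178)
(u(0.64), v(0.64)) ≈ (2.8465, 0.3592)

2.8465, 0.3592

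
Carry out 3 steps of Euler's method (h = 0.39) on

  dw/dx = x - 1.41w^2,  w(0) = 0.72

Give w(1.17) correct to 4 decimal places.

0.6589

Euler: w_{n+1} = w_n + h·f(x_n, w_n).
x=0.000000, w=0.720000: f=-0.730944 → w ← 0.720000 + 0.39·(-0.730944) = 0.434932
x=0.390000, w=0.434932: f=0.123276 → w ← 0.434932 + 0.39·0.123276 = 0.483010
x=0.780000, w=0.483010: f=0.451049 → w ← 0.483010 + 0.39·0.451049 = 0.658919
w(1.17) ≈ 0.6589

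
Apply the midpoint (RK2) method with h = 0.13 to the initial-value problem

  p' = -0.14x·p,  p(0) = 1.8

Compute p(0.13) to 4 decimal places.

1.7979

Midpoint: k1 = f(x_n, p_n); k2 = f(x_n + h/2, p_n + (h/2)·k1); p_{n+1} = p_n + h·k2.
x=0.000000, p=1.800000:
  k1 = f(0.000000, 1.800000) = 0.000000
  k2 = f(0.065000, 1.800000) = -0.016380
  p ← 1.800000 + 0.13·(-0.016380) = 1.797871
p(0.13) ≈ 1.7979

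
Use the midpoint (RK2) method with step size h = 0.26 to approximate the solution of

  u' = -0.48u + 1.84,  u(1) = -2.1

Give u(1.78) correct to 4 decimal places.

-0.2514

Midpoint: k1 = f(x_n, u_n); k2 = f(x_n + h/2, u_n + (h/2)·k1); u_{n+1} = u_n + h·k2.
x=1.000000, u=-2.100000:
  k1 = f(1.000000, -2.100000) = 2.848000
  k2 = f(1.130000, -1.729760) = 2.670285
  u ← -2.100000 + 0.26·2.670285 = -1.405726
x=1.260000, u=-1.405726:
  k1 = f(1.260000, -1.405726) = 2.514748
  k2 = f(1.390000, -1.078809) = 2.357828
  u ← -1.405726 + 0.26·2.357828 = -0.792691
x=1.520000, u=-0.792691:
  k1 = f(1.520000, -0.792691) = 2.220492
  k2 = f(1.650000, -0.504027) = 2.081933
  u ← -0.792691 + 0.26·2.081933 = -0.251388
u(1.78) ≈ -0.2514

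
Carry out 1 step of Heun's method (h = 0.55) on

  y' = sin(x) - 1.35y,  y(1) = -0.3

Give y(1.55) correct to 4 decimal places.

0.1746

Heun: k1 = f(x_n, y_n); k2 = f(x_n + h, y_n + h·k1); y_{n+1} = y_n + (h/2)·(k1 + k2).
x=1.000000, y=-0.300000:
  k1 = f(1.000000, -0.300000) = 1.246471
  k2 = f(1.550000, 0.385559) = 0.479279
  y ← -0.300000 + (0.55/2)·(1.246471 + 0.479279) = 0.174581
y(1.55) ≈ 0.1746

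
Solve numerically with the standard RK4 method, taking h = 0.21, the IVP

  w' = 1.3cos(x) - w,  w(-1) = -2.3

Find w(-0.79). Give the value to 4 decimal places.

RK4: k1 = f(x_n, w_n); k2 = f(x_n + h/2, w_n + (h/2)·k1); k3 = f(x_n + h/2, w_n + (h/2)·k2); k4 = f(x_n + h, w_n + h·k3); w_{n+1} = w_n + (h/6)·(k1 + 2k2 + 2k3 + k4).
x=-1.000000, w=-2.300000:
  k1 = f(-1.000000, -2.300000) = 3.002393
  k2 = f(-0.895000, -1.984749) = 2.797923
  k3 = f(-0.895000, -2.006218) = 2.819393
  k4 = f(-0.790000, -1.707928) = 2.622926
  w ← -2.300000 + (0.21/6)·(k1 + 2k2 + 2k3 + k4) = -1.709902
w(-0.79) ≈ -1.7099

-1.7099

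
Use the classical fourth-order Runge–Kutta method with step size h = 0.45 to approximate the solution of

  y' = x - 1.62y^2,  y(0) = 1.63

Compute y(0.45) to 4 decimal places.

RK4: k1 = f(x_n, y_n); k2 = f(x_n + h/2, y_n + (h/2)·k1); k3 = f(x_n + h/2, y_n + (h/2)·k2); k4 = f(x_n + h, y_n + h·k3); y_{n+1} = y_n + (h/6)·(k1 + 2k2 + 2k3 + k4).
x=0.000000, y=1.630000:
  k1 = f(0.000000, 1.630000) = -4.304178
  k2 = f(0.225000, 0.661560) = -0.484012
  k3 = f(0.225000, 1.521097) = -3.523254
  k4 = f(0.450000, 0.044536) = 0.446787
  y ← 1.630000 + (0.45/6)·(k1 + 2k2 + 2k3 + k4) = 0.739606
y(0.45) ≈ 0.7396

0.7396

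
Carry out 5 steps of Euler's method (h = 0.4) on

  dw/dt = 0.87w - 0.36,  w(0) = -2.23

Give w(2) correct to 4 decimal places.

Euler: w_{n+1} = w_n + h·f(t_n, w_n).
t=0.000000, w=-2.230000: f=-2.300100 → w ← -2.230000 + 0.4·(-2.300100) = -3.150040
t=0.400000, w=-3.150040: f=-3.100535 → w ← -3.150040 + 0.4·(-3.100535) = -4.390254
t=0.800000, w=-4.390254: f=-4.179521 → w ← -4.390254 + 0.4·(-4.179521) = -6.062062
t=1.200000, w=-6.062062: f=-5.633994 → w ← -6.062062 + 0.4·(-5.633994) = -8.315660
t=1.600000, w=-8.315660: f=-7.594624 → w ← -8.315660 + 0.4·(-7.594624) = -11.353510
w(2) ≈ -11.3535

-11.3535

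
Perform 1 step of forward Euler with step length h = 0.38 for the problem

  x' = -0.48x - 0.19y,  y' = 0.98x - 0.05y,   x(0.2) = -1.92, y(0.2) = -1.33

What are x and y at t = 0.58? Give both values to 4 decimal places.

Euler on (x,y): x_{n+1} = x_n + h·x', y_{n+1} = y_n + h·y'.
0.200000: (-1.920000, -1.330000); f=(1.174300, -1.815100) → (-1.473766, -2.019738)
(x(0.58), y(0.58)) ≈ (-1.4738, -2.0197)

-1.4738, -2.0197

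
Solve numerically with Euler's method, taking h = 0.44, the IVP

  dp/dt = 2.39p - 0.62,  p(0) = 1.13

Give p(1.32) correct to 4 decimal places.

7.7772

Euler: p_{n+1} = p_n + h·f(t_n, p_n).
t=0.000000, p=1.130000: f=2.080700 → p ← 1.130000 + 0.44·2.080700 = 2.045508
t=0.440000, p=2.045508: f=4.268764 → p ← 2.045508 + 0.44·4.268764 = 3.923764
t=0.880000, p=3.923764: f=8.757796 → p ← 3.923764 + 0.44·8.757796 = 7.777195
p(1.32) ≈ 7.7772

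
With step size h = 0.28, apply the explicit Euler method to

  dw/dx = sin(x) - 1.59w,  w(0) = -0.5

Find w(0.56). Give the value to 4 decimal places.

-0.0765

Euler: w_{n+1} = w_n + h·f(x_n, w_n).
x=0.000000, w=-0.500000: f=0.795000 → w ← -0.500000 + 0.28·0.795000 = -0.277400
x=0.280000, w=-0.277400: f=0.717422 → w ← -0.277400 + 0.28·0.717422 = -0.076522
w(0.56) ≈ -0.0765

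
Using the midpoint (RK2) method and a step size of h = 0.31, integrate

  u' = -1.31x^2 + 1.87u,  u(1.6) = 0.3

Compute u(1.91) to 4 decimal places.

-1.0278

Midpoint: k1 = f(x_n, u_n); k2 = f(x_n + h/2, u_n + (h/2)·k1); u_{n+1} = u_n + h·k2.
x=1.600000, u=0.300000:
  k1 = f(1.600000, 0.300000) = -2.792600
  k2 = f(1.755000, -0.132853) = -4.283268
  u ← 0.300000 + 0.31·(-4.283268) = -1.027813
u(1.91) ≈ -1.0278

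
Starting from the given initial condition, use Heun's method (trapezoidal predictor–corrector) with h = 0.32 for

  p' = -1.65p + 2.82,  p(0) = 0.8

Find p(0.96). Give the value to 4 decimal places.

1.5013

Heun: k1 = f(x_n, p_n); k2 = f(x_n + h, p_n + h·k1); p_{n+1} = p_n + (h/2)·(k1 + k2).
x=0.000000, p=0.800000:
  k1 = f(0.000000, 0.800000) = 1.500000
  k2 = f(0.320000, 1.280000) = 0.708000
  p ← 0.800000 + (0.32/2)·(1.500000 + 0.708000) = 1.153280
x=0.320000, p=1.153280:
  k1 = f(0.320000, 1.153280) = 0.917088
  k2 = f(0.640000, 1.446748) = 0.432866
  p ← 1.153280 + (0.32/2)·(0.917088 + 0.432866) = 1.369273
x=0.640000, p=1.369273:
  k1 = f(0.640000, 1.369273) = 0.560700
  k2 = f(0.960000, 1.548697) = 0.264651
  p ← 1.369273 + (0.32/2)·(0.560700 + 0.264651) = 1.501329
p(0.96) ≈ 1.5013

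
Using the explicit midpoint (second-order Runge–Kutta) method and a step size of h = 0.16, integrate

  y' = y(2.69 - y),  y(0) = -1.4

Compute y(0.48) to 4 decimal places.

Midpoint: k1 = f(s_n, y_n); k2 = f(s_n + h/2, y_n + (h/2)·k1); y_{n+1} = y_n + h·k2.
s=0.000000, y=-1.400000:
  k1 = f(0.000000, -1.400000) = -5.726000
  k2 = f(0.080000, -1.858080) = -8.450696
  y ← -1.400000 + 0.16·(-8.450696) = -2.752111
s=0.160000, y=-2.752111:
  k1 = f(0.160000, -2.752111) = -14.977297
  k2 = f(0.240000, -3.950295) = -26.231126
  y ← -2.752111 + 0.16·(-26.231126) = -6.949092
s=0.320000, y=-6.949092:
  k1 = f(0.320000, -6.949092) = -66.982931
  k2 = f(0.400000, -12.307726) = -184.587907
  y ← -6.949092 + 0.16·(-184.587907) = -36.483157
y(0.48) ≈ -36.4832

-36.4832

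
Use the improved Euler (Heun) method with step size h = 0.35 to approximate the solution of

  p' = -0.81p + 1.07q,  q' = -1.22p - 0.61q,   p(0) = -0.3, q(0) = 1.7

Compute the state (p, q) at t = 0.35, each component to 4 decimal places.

Heun on (p,q): k1 = f(t_n, state_n); k2 = f(t_n + h, state_n + h·k1); state_{n+1} = state_n + (h/2)·(k1 + k2).
0.000000: (-0.300000, 1.700000)
  k1 = (2.062000, -0.671000)
  predictor → (0.421700, 1.465150)
  k2 = (1.226133, -1.408215)
  → (0.275423, 1.336137)
(p(0.35), q(0.35)) ≈ (0.2754, 1.3361)

0.2754, 1.3361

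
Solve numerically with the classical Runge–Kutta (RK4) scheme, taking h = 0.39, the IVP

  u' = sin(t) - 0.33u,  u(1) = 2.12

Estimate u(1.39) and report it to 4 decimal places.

RK4: k1 = f(t_n, u_n); k2 = f(t_n + h/2, u_n + (h/2)·k1); k3 = f(t_n + h/2, u_n + (h/2)·k2); k4 = f(t_n + h, u_n + h·k3); u_{n+1} = u_n + (h/6)·(k1 + 2k2 + 2k3 + k4).
t=1.000000, u=2.120000:
  k1 = f(1.000000, 2.120000) = 0.141871
  k2 = f(1.195000, 2.147665) = 0.221486
  k3 = f(1.195000, 2.163190) = 0.216363
  k4 = f(1.390000, 2.204382) = 0.256255
  u ← 2.120000 + (0.39/6)·(k1 + 2k2 + 2k3 + k4) = 2.202799
u(1.39) ≈ 2.2028

2.2028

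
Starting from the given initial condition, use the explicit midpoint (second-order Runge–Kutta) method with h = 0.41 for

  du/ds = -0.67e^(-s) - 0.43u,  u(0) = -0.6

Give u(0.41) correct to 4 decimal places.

Midpoint: k1 = f(s_n, u_n); k2 = f(s_n + h/2, u_n + (h/2)·k1); u_{n+1} = u_n + h·k2.
s=0.000000, u=-0.600000:
  k1 = f(0.000000, -0.600000) = -0.412000
  k2 = f(0.205000, -0.684460) = -0.251496
  u ← -0.600000 + 0.41·(-0.251496) = -0.703113
u(0.41) ≈ -0.7031

-0.7031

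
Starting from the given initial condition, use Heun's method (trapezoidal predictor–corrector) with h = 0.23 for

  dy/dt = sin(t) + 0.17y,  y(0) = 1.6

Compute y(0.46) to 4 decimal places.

1.8357

Heun: k1 = f(t_n, y_n); k2 = f(t_n + h, y_n + h·k1); y_{n+1} = y_n + (h/2)·(k1 + k2).
t=0.000000, y=1.600000:
  k1 = f(0.000000, 1.600000) = 0.272000
  k2 = f(0.230000, 1.662560) = 0.510613
  y ← 1.600000 + (0.23/2)·(0.272000 + 0.510613) = 1.690000
t=0.230000, y=1.690000:
  k1 = f(0.230000, 1.690000) = 0.515278
  k2 = f(0.460000, 1.808514) = 0.751396
  y ← 1.690000 + (0.23/2)·(0.515278 + 0.751396) = 1.835668
y(0.46) ≈ 1.8357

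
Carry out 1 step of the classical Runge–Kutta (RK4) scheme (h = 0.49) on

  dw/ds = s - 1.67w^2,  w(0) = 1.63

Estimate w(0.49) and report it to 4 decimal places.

0.6258

RK4: k1 = f(s_n, w_n); k2 = f(s_n + h/2, w_n + (h/2)·k1); k3 = f(s_n + h/2, w_n + (h/2)·k2); k4 = f(s_n + h, w_n + h·k3); w_{n+1} = w_n + (h/6)·(k1 + 2k2 + 2k3 + k4).
s=0.000000, w=1.630000:
  k1 = f(0.000000, 1.630000) = -4.437023
  k2 = f(0.245000, 0.542929) = -0.247270
  k3 = f(0.245000, 1.569419) = -3.868336
  k4 = f(0.490000, -0.265485) = 0.372295
  w ← 1.630000 + (0.49/6)·(k1 + 2k2 + 2k3 + k4) = 0.625832
w(0.49) ≈ 0.6258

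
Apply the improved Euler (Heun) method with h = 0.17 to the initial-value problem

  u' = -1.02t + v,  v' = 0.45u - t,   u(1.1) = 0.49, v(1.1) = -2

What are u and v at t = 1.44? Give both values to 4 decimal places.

-0.6933, -2.4425

Heun on (u,v): k1 = f(t_n, state_n); k2 = f(t_n + h, state_n + h·k1); state_{n+1} = state_n + (h/2)·(k1 + k2).
1.100000: (0.490000, -2.000000)
  k1 = (-3.122000, -0.879500)
  predictor → (-0.040740, -2.149515)
  k2 = (-3.444915, -1.288333)
  → (-0.068188, -2.184266)
1.270000: (-0.068188, -2.184266)
  k1 = (-3.479666, -1.300684)
  predictor → (-0.659731, -2.405382)
  k2 = (-3.874182, -1.736879)
  → (-0.693265, -2.442459)
(u(1.44), v(1.44)) ≈ (-0.6933, -2.4425)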